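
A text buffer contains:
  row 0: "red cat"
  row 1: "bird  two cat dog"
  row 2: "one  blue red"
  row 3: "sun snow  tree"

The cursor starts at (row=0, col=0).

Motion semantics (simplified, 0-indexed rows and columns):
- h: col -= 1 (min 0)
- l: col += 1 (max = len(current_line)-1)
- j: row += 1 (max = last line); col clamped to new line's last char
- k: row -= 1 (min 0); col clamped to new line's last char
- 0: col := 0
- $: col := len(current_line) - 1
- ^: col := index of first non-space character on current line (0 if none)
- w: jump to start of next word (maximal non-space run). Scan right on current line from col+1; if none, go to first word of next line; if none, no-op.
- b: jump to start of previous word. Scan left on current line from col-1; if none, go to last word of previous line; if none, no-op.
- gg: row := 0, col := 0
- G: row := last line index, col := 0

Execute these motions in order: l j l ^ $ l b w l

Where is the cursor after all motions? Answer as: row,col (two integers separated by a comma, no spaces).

After 1 (l): row=0 col=1 char='e'
After 2 (j): row=1 col=1 char='i'
After 3 (l): row=1 col=2 char='r'
After 4 (^): row=1 col=0 char='b'
After 5 ($): row=1 col=16 char='g'
After 6 (l): row=1 col=16 char='g'
After 7 (b): row=1 col=14 char='d'
After 8 (w): row=2 col=0 char='o'
After 9 (l): row=2 col=1 char='n'

Answer: 2,1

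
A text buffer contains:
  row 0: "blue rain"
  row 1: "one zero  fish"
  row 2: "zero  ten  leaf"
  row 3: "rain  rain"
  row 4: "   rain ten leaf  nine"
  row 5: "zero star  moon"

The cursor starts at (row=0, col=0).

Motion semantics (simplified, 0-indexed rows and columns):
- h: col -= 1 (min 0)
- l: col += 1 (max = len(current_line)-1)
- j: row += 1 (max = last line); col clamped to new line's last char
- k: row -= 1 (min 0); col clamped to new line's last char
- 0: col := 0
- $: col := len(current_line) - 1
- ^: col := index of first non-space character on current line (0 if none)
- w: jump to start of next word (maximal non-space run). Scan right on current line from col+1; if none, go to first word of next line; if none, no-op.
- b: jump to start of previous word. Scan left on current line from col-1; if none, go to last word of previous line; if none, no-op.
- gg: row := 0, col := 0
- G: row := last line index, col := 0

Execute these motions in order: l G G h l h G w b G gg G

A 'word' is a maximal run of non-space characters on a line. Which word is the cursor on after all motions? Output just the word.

After 1 (l): row=0 col=1 char='l'
After 2 (G): row=5 col=0 char='z'
After 3 (G): row=5 col=0 char='z'
After 4 (h): row=5 col=0 char='z'
After 5 (l): row=5 col=1 char='e'
After 6 (h): row=5 col=0 char='z'
After 7 (G): row=5 col=0 char='z'
After 8 (w): row=5 col=5 char='s'
After 9 (b): row=5 col=0 char='z'
After 10 (G): row=5 col=0 char='z'
After 11 (gg): row=0 col=0 char='b'
After 12 (G): row=5 col=0 char='z'

Answer: zero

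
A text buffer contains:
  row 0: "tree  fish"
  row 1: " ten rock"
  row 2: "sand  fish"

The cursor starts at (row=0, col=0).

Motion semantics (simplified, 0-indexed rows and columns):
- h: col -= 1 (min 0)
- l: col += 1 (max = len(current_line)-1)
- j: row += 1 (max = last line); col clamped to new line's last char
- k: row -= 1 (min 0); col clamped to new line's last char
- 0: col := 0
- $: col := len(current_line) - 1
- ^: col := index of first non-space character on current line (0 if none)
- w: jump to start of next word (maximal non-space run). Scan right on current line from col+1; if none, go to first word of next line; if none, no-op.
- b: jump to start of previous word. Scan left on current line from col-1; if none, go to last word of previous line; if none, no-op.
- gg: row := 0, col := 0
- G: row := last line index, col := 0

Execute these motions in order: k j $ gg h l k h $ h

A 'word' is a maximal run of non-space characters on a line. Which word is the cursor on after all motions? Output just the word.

Answer: fish

Derivation:
After 1 (k): row=0 col=0 char='t'
After 2 (j): row=1 col=0 char='_'
After 3 ($): row=1 col=8 char='k'
After 4 (gg): row=0 col=0 char='t'
After 5 (h): row=0 col=0 char='t'
After 6 (l): row=0 col=1 char='r'
After 7 (k): row=0 col=1 char='r'
After 8 (h): row=0 col=0 char='t'
After 9 ($): row=0 col=9 char='h'
After 10 (h): row=0 col=8 char='s'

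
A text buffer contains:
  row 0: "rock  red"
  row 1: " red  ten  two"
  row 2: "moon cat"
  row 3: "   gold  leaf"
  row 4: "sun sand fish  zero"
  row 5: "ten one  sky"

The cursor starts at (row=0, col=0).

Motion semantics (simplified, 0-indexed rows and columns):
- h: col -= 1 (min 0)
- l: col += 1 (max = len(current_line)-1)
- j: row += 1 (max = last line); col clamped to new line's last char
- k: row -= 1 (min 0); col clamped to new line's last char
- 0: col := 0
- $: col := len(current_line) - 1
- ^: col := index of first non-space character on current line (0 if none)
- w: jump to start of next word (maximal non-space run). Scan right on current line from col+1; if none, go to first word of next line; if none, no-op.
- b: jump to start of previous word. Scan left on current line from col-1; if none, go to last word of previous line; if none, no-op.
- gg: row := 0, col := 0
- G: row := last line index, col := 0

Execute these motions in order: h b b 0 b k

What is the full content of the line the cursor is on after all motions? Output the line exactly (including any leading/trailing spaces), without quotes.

After 1 (h): row=0 col=0 char='r'
After 2 (b): row=0 col=0 char='r'
After 3 (b): row=0 col=0 char='r'
After 4 (0): row=0 col=0 char='r'
After 5 (b): row=0 col=0 char='r'
After 6 (k): row=0 col=0 char='r'

Answer: rock  red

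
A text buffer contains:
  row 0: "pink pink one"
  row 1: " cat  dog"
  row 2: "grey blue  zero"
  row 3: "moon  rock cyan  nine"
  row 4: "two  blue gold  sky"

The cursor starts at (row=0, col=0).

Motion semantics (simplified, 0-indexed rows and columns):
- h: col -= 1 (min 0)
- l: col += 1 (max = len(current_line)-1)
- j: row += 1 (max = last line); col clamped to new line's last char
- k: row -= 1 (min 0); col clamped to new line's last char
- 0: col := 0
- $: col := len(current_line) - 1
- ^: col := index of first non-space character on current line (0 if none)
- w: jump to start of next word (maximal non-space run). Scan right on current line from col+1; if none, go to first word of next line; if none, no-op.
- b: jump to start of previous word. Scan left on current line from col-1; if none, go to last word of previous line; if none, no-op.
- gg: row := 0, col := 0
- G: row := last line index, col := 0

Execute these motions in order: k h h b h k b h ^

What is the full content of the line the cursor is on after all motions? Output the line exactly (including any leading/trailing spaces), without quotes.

After 1 (k): row=0 col=0 char='p'
After 2 (h): row=0 col=0 char='p'
After 3 (h): row=0 col=0 char='p'
After 4 (b): row=0 col=0 char='p'
After 5 (h): row=0 col=0 char='p'
After 6 (k): row=0 col=0 char='p'
After 7 (b): row=0 col=0 char='p'
After 8 (h): row=0 col=0 char='p'
After 9 (^): row=0 col=0 char='p'

Answer: pink pink one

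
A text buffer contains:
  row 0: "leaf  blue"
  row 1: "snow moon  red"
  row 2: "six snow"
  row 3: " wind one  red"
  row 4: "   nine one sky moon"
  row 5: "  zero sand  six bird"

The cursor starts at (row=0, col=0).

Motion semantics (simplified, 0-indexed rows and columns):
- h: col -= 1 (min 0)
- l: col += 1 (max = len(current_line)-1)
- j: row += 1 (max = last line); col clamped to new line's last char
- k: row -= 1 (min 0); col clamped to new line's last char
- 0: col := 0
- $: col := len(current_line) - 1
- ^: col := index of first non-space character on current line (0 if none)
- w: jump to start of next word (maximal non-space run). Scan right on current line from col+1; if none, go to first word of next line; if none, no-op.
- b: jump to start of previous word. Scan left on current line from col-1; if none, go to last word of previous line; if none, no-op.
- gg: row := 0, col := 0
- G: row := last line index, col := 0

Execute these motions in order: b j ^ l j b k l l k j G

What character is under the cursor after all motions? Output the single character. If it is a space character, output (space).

Answer: (space)

Derivation:
After 1 (b): row=0 col=0 char='l'
After 2 (j): row=1 col=0 char='s'
After 3 (^): row=1 col=0 char='s'
After 4 (l): row=1 col=1 char='n'
After 5 (j): row=2 col=1 char='i'
After 6 (b): row=2 col=0 char='s'
After 7 (k): row=1 col=0 char='s'
After 8 (l): row=1 col=1 char='n'
After 9 (l): row=1 col=2 char='o'
After 10 (k): row=0 col=2 char='a'
After 11 (j): row=1 col=2 char='o'
After 12 (G): row=5 col=0 char='_'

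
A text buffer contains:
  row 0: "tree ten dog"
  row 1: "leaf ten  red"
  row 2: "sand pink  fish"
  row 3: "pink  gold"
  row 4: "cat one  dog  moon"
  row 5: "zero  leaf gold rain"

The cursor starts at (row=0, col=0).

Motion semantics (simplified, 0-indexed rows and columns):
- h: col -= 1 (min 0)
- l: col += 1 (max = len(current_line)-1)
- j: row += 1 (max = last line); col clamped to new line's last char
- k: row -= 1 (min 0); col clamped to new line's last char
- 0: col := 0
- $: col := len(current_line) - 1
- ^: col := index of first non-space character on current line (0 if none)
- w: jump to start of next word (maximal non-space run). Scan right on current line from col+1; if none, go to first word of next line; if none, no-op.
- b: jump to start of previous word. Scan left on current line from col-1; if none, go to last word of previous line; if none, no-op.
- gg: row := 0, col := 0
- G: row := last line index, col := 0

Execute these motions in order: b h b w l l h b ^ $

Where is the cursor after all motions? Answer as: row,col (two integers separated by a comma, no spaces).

Answer: 0,11

Derivation:
After 1 (b): row=0 col=0 char='t'
After 2 (h): row=0 col=0 char='t'
After 3 (b): row=0 col=0 char='t'
After 4 (w): row=0 col=5 char='t'
After 5 (l): row=0 col=6 char='e'
After 6 (l): row=0 col=7 char='n'
After 7 (h): row=0 col=6 char='e'
After 8 (b): row=0 col=5 char='t'
After 9 (^): row=0 col=0 char='t'
After 10 ($): row=0 col=11 char='g'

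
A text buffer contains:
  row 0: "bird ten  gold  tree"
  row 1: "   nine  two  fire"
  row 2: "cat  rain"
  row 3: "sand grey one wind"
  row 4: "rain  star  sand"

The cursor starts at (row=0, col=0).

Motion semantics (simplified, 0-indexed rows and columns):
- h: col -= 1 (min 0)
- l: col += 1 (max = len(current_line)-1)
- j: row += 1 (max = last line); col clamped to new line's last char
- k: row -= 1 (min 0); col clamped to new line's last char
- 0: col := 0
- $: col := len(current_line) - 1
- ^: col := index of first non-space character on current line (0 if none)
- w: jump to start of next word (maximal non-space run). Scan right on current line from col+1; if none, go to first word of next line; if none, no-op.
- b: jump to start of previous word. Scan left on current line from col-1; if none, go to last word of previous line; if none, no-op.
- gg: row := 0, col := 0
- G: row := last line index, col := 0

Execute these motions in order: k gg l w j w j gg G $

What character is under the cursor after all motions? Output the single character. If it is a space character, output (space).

Answer: d

Derivation:
After 1 (k): row=0 col=0 char='b'
After 2 (gg): row=0 col=0 char='b'
After 3 (l): row=0 col=1 char='i'
After 4 (w): row=0 col=5 char='t'
After 5 (j): row=1 col=5 char='n'
After 6 (w): row=1 col=9 char='t'
After 7 (j): row=2 col=8 char='n'
After 8 (gg): row=0 col=0 char='b'
After 9 (G): row=4 col=0 char='r'
After 10 ($): row=4 col=15 char='d'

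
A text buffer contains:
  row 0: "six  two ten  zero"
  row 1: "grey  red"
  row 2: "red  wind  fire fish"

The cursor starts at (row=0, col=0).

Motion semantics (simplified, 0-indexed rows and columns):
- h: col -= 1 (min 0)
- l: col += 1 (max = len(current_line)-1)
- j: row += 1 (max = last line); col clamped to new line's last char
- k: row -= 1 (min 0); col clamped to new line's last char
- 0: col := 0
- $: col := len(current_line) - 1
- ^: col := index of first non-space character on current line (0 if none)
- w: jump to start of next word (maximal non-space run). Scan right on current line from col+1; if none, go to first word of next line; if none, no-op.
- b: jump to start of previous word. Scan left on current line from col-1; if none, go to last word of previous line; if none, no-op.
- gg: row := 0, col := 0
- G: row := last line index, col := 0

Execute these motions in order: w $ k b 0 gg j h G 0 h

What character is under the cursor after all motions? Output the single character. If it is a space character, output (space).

Answer: r

Derivation:
After 1 (w): row=0 col=5 char='t'
After 2 ($): row=0 col=17 char='o'
After 3 (k): row=0 col=17 char='o'
After 4 (b): row=0 col=14 char='z'
After 5 (0): row=0 col=0 char='s'
After 6 (gg): row=0 col=0 char='s'
After 7 (j): row=1 col=0 char='g'
After 8 (h): row=1 col=0 char='g'
After 9 (G): row=2 col=0 char='r'
After 10 (0): row=2 col=0 char='r'
After 11 (h): row=2 col=0 char='r'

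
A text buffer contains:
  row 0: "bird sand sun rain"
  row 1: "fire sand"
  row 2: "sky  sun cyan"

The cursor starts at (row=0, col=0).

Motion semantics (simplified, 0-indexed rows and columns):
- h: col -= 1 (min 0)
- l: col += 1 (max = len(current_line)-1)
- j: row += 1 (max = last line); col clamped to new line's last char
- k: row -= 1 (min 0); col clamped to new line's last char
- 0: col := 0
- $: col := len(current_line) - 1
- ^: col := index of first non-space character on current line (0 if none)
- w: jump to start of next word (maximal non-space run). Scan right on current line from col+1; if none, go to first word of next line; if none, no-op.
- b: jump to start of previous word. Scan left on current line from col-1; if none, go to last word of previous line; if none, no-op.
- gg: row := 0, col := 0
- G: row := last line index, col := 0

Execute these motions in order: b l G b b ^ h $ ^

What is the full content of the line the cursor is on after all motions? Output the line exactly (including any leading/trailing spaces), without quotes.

After 1 (b): row=0 col=0 char='b'
After 2 (l): row=0 col=1 char='i'
After 3 (G): row=2 col=0 char='s'
After 4 (b): row=1 col=5 char='s'
After 5 (b): row=1 col=0 char='f'
After 6 (^): row=1 col=0 char='f'
After 7 (h): row=1 col=0 char='f'
After 8 ($): row=1 col=8 char='d'
After 9 (^): row=1 col=0 char='f'

Answer: fire sand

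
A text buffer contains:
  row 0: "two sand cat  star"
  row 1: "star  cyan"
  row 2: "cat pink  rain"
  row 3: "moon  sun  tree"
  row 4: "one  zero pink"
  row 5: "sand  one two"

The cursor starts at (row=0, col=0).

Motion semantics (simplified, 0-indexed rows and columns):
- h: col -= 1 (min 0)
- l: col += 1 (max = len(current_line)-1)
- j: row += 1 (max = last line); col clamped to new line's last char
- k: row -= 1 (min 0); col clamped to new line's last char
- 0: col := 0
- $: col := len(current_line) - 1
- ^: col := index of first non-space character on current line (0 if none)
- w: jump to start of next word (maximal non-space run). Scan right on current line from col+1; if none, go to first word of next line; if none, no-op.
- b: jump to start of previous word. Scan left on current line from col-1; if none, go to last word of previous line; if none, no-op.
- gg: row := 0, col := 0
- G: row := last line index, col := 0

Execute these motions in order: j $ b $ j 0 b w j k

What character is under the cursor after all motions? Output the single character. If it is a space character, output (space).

After 1 (j): row=1 col=0 char='s'
After 2 ($): row=1 col=9 char='n'
After 3 (b): row=1 col=6 char='c'
After 4 ($): row=1 col=9 char='n'
After 5 (j): row=2 col=9 char='_'
After 6 (0): row=2 col=0 char='c'
After 7 (b): row=1 col=6 char='c'
After 8 (w): row=2 col=0 char='c'
After 9 (j): row=3 col=0 char='m'
After 10 (k): row=2 col=0 char='c'

Answer: c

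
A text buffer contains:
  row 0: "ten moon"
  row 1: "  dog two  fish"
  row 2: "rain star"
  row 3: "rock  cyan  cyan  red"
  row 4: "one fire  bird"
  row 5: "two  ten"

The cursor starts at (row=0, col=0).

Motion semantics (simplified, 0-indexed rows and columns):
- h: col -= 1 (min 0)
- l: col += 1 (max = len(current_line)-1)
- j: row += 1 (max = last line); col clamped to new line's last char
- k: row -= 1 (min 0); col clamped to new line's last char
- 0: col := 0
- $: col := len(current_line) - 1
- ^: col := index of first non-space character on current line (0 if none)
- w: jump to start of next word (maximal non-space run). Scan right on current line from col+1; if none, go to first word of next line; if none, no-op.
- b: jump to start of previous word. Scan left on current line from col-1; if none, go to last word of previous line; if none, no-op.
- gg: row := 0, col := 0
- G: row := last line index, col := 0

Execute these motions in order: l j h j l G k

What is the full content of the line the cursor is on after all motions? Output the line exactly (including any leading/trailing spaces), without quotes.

After 1 (l): row=0 col=1 char='e'
After 2 (j): row=1 col=1 char='_'
After 3 (h): row=1 col=0 char='_'
After 4 (j): row=2 col=0 char='r'
After 5 (l): row=2 col=1 char='a'
After 6 (G): row=5 col=0 char='t'
After 7 (k): row=4 col=0 char='o'

Answer: one fire  bird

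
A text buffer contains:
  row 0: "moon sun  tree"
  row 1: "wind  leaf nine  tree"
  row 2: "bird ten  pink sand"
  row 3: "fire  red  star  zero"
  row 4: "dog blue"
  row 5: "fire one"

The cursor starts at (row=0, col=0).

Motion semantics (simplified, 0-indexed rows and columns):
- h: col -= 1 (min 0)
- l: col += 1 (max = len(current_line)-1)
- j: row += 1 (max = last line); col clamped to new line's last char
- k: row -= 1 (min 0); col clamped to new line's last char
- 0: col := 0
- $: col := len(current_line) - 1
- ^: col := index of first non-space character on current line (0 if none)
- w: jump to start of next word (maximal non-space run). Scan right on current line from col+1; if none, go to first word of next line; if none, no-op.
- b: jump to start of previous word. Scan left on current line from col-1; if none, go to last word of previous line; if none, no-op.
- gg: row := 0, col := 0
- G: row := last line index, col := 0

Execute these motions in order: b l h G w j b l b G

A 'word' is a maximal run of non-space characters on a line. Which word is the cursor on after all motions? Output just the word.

Answer: fire

Derivation:
After 1 (b): row=0 col=0 char='m'
After 2 (l): row=0 col=1 char='o'
After 3 (h): row=0 col=0 char='m'
After 4 (G): row=5 col=0 char='f'
After 5 (w): row=5 col=5 char='o'
After 6 (j): row=5 col=5 char='o'
After 7 (b): row=5 col=0 char='f'
After 8 (l): row=5 col=1 char='i'
After 9 (b): row=5 col=0 char='f'
After 10 (G): row=5 col=0 char='f'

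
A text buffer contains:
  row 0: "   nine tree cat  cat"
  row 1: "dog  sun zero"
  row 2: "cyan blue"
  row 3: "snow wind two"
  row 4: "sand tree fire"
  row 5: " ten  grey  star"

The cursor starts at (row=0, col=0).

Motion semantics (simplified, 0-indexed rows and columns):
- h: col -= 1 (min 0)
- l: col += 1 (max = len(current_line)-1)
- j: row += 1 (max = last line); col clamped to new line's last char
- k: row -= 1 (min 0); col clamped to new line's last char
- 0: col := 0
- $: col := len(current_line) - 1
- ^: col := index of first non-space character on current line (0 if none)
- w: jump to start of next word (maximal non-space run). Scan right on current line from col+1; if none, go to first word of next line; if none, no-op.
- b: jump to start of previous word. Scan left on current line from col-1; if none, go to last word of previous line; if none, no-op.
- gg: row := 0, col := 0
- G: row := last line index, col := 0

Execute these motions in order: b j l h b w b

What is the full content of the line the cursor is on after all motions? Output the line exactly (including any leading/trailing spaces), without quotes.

Answer:    nine tree cat  cat

Derivation:
After 1 (b): row=0 col=0 char='_'
After 2 (j): row=1 col=0 char='d'
After 3 (l): row=1 col=1 char='o'
After 4 (h): row=1 col=0 char='d'
After 5 (b): row=0 col=18 char='c'
After 6 (w): row=1 col=0 char='d'
After 7 (b): row=0 col=18 char='c'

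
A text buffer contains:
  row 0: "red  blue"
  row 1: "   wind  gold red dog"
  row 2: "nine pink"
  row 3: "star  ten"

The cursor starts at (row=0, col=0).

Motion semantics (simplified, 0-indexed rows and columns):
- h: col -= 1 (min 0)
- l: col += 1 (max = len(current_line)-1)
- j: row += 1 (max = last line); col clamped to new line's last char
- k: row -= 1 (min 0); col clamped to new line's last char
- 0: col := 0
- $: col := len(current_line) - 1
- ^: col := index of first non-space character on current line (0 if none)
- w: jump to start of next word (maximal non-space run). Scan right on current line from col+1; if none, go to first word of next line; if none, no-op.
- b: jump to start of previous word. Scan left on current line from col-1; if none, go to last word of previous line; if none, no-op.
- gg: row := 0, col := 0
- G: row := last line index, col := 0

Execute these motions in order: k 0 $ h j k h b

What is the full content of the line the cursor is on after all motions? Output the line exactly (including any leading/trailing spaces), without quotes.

Answer: red  blue

Derivation:
After 1 (k): row=0 col=0 char='r'
After 2 (0): row=0 col=0 char='r'
After 3 ($): row=0 col=8 char='e'
After 4 (h): row=0 col=7 char='u'
After 5 (j): row=1 col=7 char='_'
After 6 (k): row=0 col=7 char='u'
After 7 (h): row=0 col=6 char='l'
After 8 (b): row=0 col=5 char='b'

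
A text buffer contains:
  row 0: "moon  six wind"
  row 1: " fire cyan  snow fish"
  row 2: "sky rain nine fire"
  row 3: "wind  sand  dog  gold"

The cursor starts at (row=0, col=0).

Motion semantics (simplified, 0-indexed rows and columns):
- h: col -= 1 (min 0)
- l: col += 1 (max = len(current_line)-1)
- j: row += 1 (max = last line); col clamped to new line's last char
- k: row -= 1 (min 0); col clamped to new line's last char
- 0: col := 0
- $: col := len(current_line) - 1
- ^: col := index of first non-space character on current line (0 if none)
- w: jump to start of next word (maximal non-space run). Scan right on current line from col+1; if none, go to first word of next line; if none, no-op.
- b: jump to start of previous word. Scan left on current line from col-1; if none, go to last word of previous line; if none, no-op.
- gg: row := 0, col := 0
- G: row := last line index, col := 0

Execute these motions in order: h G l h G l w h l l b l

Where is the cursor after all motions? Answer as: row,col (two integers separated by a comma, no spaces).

Answer: 3,7

Derivation:
After 1 (h): row=0 col=0 char='m'
After 2 (G): row=3 col=0 char='w'
After 3 (l): row=3 col=1 char='i'
After 4 (h): row=3 col=0 char='w'
After 5 (G): row=3 col=0 char='w'
After 6 (l): row=3 col=1 char='i'
After 7 (w): row=3 col=6 char='s'
After 8 (h): row=3 col=5 char='_'
After 9 (l): row=3 col=6 char='s'
After 10 (l): row=3 col=7 char='a'
After 11 (b): row=3 col=6 char='s'
After 12 (l): row=3 col=7 char='a'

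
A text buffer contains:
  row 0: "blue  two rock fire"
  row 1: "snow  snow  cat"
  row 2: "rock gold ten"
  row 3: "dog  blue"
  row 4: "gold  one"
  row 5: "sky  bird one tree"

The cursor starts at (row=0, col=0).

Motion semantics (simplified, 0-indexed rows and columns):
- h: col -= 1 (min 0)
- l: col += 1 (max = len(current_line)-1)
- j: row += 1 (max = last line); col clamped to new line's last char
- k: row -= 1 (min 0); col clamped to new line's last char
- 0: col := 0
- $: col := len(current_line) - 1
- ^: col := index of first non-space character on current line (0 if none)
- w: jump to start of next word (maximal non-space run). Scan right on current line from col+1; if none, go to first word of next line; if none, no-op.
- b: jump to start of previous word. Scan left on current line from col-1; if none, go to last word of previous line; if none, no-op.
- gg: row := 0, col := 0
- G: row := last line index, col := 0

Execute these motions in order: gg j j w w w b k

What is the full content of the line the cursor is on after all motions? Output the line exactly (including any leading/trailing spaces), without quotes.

After 1 (gg): row=0 col=0 char='b'
After 2 (j): row=1 col=0 char='s'
After 3 (j): row=2 col=0 char='r'
After 4 (w): row=2 col=5 char='g'
After 5 (w): row=2 col=10 char='t'
After 6 (w): row=3 col=0 char='d'
After 7 (b): row=2 col=10 char='t'
After 8 (k): row=1 col=10 char='_'

Answer: snow  snow  cat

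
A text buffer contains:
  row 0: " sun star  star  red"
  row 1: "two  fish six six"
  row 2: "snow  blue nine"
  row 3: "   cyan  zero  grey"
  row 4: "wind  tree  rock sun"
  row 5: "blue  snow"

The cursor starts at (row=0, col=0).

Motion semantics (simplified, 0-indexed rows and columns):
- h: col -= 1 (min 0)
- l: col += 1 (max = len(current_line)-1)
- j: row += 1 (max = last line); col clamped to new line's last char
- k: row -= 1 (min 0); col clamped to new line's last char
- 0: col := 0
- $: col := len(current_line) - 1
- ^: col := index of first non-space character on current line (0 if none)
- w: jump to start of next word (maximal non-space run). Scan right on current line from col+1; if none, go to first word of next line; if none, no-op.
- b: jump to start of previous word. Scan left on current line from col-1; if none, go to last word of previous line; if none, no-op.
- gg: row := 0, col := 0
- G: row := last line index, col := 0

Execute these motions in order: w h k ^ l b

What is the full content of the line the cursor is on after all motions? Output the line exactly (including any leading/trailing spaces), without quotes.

After 1 (w): row=0 col=1 char='s'
After 2 (h): row=0 col=0 char='_'
After 3 (k): row=0 col=0 char='_'
After 4 (^): row=0 col=1 char='s'
After 5 (l): row=0 col=2 char='u'
After 6 (b): row=0 col=1 char='s'

Answer:  sun star  star  red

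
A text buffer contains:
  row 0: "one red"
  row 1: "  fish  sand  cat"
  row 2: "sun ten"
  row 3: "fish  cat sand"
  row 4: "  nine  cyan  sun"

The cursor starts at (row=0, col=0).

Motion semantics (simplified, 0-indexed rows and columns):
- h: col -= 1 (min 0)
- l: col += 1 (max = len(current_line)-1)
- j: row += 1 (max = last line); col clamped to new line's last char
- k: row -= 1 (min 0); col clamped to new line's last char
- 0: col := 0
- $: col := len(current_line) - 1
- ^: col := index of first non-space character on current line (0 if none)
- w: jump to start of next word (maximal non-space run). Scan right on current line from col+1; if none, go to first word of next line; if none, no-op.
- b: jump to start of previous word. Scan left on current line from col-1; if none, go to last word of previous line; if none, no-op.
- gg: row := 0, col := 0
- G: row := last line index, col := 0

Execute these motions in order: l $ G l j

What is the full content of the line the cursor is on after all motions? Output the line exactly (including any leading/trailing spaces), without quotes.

After 1 (l): row=0 col=1 char='n'
After 2 ($): row=0 col=6 char='d'
After 3 (G): row=4 col=0 char='_'
After 4 (l): row=4 col=1 char='_'
After 5 (j): row=4 col=1 char='_'

Answer:   nine  cyan  sun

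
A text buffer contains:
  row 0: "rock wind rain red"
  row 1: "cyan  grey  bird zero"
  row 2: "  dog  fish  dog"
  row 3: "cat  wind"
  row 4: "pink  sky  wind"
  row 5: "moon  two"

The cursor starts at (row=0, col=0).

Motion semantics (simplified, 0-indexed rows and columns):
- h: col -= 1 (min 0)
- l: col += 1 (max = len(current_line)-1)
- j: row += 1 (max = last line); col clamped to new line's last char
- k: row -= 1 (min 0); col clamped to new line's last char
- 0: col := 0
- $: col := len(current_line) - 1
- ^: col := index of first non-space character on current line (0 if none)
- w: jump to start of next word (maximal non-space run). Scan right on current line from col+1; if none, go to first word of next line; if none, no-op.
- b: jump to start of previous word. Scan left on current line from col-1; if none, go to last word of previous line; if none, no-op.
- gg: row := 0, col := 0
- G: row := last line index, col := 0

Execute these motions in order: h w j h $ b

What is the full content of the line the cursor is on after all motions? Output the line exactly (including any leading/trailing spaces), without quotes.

After 1 (h): row=0 col=0 char='r'
After 2 (w): row=0 col=5 char='w'
After 3 (j): row=1 col=5 char='_'
After 4 (h): row=1 col=4 char='_'
After 5 ($): row=1 col=20 char='o'
After 6 (b): row=1 col=17 char='z'

Answer: cyan  grey  bird zero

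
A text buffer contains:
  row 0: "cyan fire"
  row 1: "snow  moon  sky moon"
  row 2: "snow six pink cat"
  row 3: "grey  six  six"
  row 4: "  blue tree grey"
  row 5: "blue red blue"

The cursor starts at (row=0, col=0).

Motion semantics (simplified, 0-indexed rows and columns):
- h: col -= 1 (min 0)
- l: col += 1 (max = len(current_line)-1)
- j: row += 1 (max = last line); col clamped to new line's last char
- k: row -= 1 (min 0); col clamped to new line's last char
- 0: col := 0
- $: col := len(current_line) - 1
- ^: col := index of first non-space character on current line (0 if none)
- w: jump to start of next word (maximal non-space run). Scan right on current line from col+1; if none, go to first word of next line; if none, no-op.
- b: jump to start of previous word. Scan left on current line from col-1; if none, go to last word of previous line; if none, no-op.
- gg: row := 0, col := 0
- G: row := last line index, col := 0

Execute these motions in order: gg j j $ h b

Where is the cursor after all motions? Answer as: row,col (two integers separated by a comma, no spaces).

After 1 (gg): row=0 col=0 char='c'
After 2 (j): row=1 col=0 char='s'
After 3 (j): row=2 col=0 char='s'
After 4 ($): row=2 col=16 char='t'
After 5 (h): row=2 col=15 char='a'
After 6 (b): row=2 col=14 char='c'

Answer: 2,14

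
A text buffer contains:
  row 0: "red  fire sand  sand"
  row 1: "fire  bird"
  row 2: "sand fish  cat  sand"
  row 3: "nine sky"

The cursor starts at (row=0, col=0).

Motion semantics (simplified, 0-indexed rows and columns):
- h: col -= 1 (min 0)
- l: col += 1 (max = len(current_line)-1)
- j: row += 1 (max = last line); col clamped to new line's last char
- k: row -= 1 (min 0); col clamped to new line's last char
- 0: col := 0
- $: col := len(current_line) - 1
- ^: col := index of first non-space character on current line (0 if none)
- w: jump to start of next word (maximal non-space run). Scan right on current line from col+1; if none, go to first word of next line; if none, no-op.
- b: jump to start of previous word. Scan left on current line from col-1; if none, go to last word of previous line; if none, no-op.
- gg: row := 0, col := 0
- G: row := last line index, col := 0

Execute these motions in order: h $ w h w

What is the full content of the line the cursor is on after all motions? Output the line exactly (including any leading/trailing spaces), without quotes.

After 1 (h): row=0 col=0 char='r'
After 2 ($): row=0 col=19 char='d'
After 3 (w): row=1 col=0 char='f'
After 4 (h): row=1 col=0 char='f'
After 5 (w): row=1 col=6 char='b'

Answer: fire  bird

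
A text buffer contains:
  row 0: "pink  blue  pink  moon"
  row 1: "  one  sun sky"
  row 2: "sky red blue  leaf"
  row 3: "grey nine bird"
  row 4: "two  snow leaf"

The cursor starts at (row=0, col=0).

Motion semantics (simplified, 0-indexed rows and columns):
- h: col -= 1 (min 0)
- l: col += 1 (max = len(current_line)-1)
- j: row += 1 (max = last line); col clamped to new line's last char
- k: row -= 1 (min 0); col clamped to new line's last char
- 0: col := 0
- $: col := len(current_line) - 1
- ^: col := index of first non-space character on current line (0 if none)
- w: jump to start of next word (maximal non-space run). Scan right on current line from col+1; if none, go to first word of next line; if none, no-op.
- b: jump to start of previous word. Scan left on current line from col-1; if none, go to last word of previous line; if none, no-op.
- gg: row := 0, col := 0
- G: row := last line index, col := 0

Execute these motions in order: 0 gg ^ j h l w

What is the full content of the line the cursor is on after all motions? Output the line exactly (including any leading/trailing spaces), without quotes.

After 1 (0): row=0 col=0 char='p'
After 2 (gg): row=0 col=0 char='p'
After 3 (^): row=0 col=0 char='p'
After 4 (j): row=1 col=0 char='_'
After 5 (h): row=1 col=0 char='_'
After 6 (l): row=1 col=1 char='_'
After 7 (w): row=1 col=2 char='o'

Answer:   one  sun sky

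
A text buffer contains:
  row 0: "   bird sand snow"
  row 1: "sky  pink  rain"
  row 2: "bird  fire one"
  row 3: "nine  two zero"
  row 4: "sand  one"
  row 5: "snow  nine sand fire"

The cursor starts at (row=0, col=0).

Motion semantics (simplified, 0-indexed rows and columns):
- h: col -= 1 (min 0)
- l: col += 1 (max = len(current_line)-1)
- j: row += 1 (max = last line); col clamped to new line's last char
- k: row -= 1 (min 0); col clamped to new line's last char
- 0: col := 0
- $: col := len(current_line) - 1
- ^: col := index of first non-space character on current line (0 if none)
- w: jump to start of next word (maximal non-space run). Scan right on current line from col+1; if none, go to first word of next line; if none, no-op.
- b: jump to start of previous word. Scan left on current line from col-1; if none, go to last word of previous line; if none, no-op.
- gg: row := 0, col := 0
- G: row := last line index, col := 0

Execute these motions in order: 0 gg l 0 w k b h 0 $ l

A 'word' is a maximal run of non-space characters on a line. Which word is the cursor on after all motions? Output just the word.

Answer: snow

Derivation:
After 1 (0): row=0 col=0 char='_'
After 2 (gg): row=0 col=0 char='_'
After 3 (l): row=0 col=1 char='_'
After 4 (0): row=0 col=0 char='_'
After 5 (w): row=0 col=3 char='b'
After 6 (k): row=0 col=3 char='b'
After 7 (b): row=0 col=3 char='b'
After 8 (h): row=0 col=2 char='_'
After 9 (0): row=0 col=0 char='_'
After 10 ($): row=0 col=16 char='w'
After 11 (l): row=0 col=16 char='w'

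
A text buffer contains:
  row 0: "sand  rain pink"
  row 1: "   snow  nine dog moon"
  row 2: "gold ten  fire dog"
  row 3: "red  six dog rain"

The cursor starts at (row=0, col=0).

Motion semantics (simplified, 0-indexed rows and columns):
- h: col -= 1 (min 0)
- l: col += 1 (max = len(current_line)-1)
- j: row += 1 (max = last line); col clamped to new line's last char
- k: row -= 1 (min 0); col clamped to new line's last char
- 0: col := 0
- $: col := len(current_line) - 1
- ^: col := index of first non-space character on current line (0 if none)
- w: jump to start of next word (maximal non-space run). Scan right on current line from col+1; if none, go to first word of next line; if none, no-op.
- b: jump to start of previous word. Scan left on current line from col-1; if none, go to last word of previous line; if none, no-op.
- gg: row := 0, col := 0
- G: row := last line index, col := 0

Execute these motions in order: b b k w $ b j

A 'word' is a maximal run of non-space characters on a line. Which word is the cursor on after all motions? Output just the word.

After 1 (b): row=0 col=0 char='s'
After 2 (b): row=0 col=0 char='s'
After 3 (k): row=0 col=0 char='s'
After 4 (w): row=0 col=6 char='r'
After 5 ($): row=0 col=14 char='k'
After 6 (b): row=0 col=11 char='p'
After 7 (j): row=1 col=11 char='n'

Answer: nine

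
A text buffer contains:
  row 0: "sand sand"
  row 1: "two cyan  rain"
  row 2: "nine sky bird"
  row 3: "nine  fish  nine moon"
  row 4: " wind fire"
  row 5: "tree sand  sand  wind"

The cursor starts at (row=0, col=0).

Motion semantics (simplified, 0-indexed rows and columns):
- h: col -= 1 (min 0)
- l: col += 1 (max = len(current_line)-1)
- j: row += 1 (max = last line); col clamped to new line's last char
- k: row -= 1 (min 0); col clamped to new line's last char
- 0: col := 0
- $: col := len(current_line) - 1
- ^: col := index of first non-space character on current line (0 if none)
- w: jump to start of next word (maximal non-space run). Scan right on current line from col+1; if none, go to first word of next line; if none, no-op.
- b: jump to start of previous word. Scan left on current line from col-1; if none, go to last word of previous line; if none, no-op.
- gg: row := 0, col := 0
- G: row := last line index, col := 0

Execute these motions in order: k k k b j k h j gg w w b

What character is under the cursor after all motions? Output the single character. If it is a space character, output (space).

After 1 (k): row=0 col=0 char='s'
After 2 (k): row=0 col=0 char='s'
After 3 (k): row=0 col=0 char='s'
After 4 (b): row=0 col=0 char='s'
After 5 (j): row=1 col=0 char='t'
After 6 (k): row=0 col=0 char='s'
After 7 (h): row=0 col=0 char='s'
After 8 (j): row=1 col=0 char='t'
After 9 (gg): row=0 col=0 char='s'
After 10 (w): row=0 col=5 char='s'
After 11 (w): row=1 col=0 char='t'
After 12 (b): row=0 col=5 char='s'

Answer: s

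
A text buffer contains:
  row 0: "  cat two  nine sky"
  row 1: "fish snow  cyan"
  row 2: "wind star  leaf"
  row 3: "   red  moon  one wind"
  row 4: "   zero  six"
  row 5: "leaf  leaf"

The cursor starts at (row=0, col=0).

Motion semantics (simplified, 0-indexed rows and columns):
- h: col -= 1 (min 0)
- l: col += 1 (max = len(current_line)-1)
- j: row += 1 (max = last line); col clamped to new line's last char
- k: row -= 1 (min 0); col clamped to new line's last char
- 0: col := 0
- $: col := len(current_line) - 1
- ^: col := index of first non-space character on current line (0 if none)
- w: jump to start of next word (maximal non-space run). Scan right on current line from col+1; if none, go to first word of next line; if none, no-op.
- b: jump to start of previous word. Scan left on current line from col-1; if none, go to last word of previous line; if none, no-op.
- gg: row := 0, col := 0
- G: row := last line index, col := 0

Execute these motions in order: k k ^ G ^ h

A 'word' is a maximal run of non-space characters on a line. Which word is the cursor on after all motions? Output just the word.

Answer: leaf

Derivation:
After 1 (k): row=0 col=0 char='_'
After 2 (k): row=0 col=0 char='_'
After 3 (^): row=0 col=2 char='c'
After 4 (G): row=5 col=0 char='l'
After 5 (^): row=5 col=0 char='l'
After 6 (h): row=5 col=0 char='l'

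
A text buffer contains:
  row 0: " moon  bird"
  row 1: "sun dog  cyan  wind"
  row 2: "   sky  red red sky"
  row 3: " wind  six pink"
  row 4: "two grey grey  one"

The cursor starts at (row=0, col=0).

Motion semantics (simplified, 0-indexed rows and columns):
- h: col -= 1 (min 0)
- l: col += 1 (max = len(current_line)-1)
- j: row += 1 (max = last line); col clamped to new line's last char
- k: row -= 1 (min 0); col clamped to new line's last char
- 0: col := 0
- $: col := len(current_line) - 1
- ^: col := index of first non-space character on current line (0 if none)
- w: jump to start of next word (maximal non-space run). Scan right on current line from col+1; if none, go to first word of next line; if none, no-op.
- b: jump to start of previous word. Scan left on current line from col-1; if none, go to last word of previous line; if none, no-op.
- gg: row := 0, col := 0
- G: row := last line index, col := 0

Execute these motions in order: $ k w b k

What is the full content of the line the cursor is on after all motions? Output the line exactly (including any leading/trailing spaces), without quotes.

Answer:  moon  bird

Derivation:
After 1 ($): row=0 col=10 char='d'
After 2 (k): row=0 col=10 char='d'
After 3 (w): row=1 col=0 char='s'
After 4 (b): row=0 col=7 char='b'
After 5 (k): row=0 col=7 char='b'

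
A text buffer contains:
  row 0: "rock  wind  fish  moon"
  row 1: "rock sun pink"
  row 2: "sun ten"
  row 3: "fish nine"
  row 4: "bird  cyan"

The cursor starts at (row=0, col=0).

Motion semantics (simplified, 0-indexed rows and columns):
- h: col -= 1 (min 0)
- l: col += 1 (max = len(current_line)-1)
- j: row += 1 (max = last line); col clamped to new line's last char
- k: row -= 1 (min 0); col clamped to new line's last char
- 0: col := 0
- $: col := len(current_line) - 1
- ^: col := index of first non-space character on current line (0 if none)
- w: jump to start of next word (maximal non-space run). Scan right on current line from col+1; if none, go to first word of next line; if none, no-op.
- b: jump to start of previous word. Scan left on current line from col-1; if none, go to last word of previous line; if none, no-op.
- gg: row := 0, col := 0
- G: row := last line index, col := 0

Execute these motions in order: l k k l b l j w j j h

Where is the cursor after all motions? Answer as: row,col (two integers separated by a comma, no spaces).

After 1 (l): row=0 col=1 char='o'
After 2 (k): row=0 col=1 char='o'
After 3 (k): row=0 col=1 char='o'
After 4 (l): row=0 col=2 char='c'
After 5 (b): row=0 col=0 char='r'
After 6 (l): row=0 col=1 char='o'
After 7 (j): row=1 col=1 char='o'
After 8 (w): row=1 col=5 char='s'
After 9 (j): row=2 col=5 char='e'
After 10 (j): row=3 col=5 char='n'
After 11 (h): row=3 col=4 char='_'

Answer: 3,4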